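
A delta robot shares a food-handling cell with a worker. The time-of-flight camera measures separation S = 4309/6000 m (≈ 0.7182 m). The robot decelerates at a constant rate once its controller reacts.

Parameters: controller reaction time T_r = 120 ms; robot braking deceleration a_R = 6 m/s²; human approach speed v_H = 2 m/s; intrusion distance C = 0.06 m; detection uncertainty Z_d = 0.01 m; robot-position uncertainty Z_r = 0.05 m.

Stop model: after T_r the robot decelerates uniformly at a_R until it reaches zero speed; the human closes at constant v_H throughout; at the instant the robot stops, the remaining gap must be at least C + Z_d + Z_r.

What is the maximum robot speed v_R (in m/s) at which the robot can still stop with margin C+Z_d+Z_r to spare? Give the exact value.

quadratic (1/12)·v² + (34/75)·v + (-2149/6000) = 0
  disc = (34/75)² − 4·(1/12)·(-2149/6000) = 3249/10000 ; √disc = 57/100
  v_R = (−(34/75) + 57/100) / (2·(1/12)) = 7/10 m/s
check:
braking lasts T_s = (7/10)/6 = 0.1167 s
robot covers v_R·T_r = 0.7000·0.1200 = 0.0840 m before braking
robot under decel: 0.7000²/(2·6.0000) = 0.0408 m
human closes 2.0000·0.2367 = 0.4733 m
C+Z_d+Z_r = 0.0600+0.0100+0.0500 = 0.1200 m
sum ≈ 0.0840+0.0408+0.4733+0.1200 ≈ 0.7182 m = S ✓

v_R_max = 7/10 m/s = 0.7000 m/s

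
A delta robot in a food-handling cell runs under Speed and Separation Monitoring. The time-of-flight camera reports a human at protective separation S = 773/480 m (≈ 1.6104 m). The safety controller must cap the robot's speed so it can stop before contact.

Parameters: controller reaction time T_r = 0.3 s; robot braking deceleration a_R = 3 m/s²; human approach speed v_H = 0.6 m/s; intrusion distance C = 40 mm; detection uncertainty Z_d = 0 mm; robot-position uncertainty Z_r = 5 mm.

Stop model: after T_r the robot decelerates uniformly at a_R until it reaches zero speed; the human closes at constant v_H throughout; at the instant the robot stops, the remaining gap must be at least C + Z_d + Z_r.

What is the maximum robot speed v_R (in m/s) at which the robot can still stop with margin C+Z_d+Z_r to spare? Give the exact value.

v_R_max = 7/4 m/s = 1.7500 m/s

collect terms ⇒ (1/6)·v_R² + (1/2)·v_R + (-133/96) = 0
  disc = (1/2)² − 4·(1/6)·(-133/96) = 169/144 ; √disc = 13/12
  v_R = (−(1/2) + 13/12) / (2·(1/6)) = 7/4 m/s
check:
stop time T_s = (7/4)/3 = 0.5833 s
reaction-phase robot travel = 1.7500·0.3000 = 0.5250 m
braking distance = 1.7500²/(2·3.0000) = 0.5104 m
human closes 0.6000·0.8833 = 0.5300 m
C+Z_d+Z_r = 0.0400+0.0000+0.0050 = 0.0450 m
sum ≈ 0.5250+0.5104+0.5300+0.0450 ≈ 1.6104 m = S ✓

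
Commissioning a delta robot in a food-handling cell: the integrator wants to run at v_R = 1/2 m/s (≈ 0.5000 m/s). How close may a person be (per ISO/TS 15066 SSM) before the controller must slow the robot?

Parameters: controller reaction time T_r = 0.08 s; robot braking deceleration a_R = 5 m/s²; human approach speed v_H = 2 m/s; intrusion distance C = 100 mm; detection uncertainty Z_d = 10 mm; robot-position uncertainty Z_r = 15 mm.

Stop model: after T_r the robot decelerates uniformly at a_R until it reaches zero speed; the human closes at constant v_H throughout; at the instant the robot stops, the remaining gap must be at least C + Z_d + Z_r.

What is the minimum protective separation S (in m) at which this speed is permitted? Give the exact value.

S_min = 11/20 m = 0.5500 m

braking lasts T_s = (1/2)/5 = 0.1000 s
robot in T_r: 0.5000·0.0800 = 0.0400 m
robot under decel: 0.5000²/(2·5.0000) = 0.0250 m
person approaches 2.0000·(0.0800+0.1000) = 0.3600 m
residual clearance needed = 0.1000+0.0100+0.0150 = 0.1250 m
S_min ≈ 0.0400+0.0250+0.3600+0.1250  ⇒  S_min = 11/20 m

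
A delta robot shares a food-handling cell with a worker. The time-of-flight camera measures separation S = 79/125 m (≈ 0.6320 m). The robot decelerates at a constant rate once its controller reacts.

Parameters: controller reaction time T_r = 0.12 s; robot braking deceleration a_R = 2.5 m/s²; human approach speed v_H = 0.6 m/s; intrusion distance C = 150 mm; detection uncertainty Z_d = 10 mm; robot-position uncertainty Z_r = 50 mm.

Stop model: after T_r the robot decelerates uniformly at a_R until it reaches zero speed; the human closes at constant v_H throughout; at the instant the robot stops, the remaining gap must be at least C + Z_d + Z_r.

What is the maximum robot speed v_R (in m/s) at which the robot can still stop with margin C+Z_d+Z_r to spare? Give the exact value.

at the boundary: (1/5)·v² + (9/25)·v + (-7/20) = 0
  disc = (9/25)² − 4·(1/5)·(-7/20) = 256/625 ; √disc = 16/25
  v_R = (−(9/25) + 16/25) / (2·(1/5)) = 7/10 m/s
check:
stop time T_s = (7/10)/(5/2) = 0.2800 s
robot covers v_R·T_r = 0.7000·0.1200 = 0.0840 m before braking
robot covers 0.7000·0.2800 − ½·2.5000·0.2800² = 0.0980 m while stopping
human over T_r+T_s: 0.6000·(0.1200+0.2800) = 0.2400 m
C+Z_d+Z_r = 0.1500+0.0100+0.0500 = 0.2100 m
sum ≈ 0.0840+0.0980+0.2400+0.2100 ≈ 0.6320 m = S ✓

v_R_max = 7/10 m/s = 0.7000 m/s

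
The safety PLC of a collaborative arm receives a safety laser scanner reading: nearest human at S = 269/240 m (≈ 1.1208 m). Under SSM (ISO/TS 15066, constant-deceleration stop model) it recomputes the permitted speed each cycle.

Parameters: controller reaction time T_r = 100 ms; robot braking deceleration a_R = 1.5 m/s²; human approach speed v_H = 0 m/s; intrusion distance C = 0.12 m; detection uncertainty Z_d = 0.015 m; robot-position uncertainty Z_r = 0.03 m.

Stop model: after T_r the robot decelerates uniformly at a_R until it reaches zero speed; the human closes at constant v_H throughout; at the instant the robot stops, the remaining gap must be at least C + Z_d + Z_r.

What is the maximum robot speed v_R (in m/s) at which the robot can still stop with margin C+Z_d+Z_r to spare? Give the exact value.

v_R_max = 31/20 m/s = 1.5500 m/s

collect terms ⇒ (1/3)·v_R² + (1/10)·v_R + (-1147/1200) = 0
  disc = (1/10)² − 4·(1/3)·(-1147/1200) = 289/225 ; √disc = 17/15
  v_R = (−(1/10) + 17/15) / (2·(1/3)) = 31/20 m/s
check:
stop time T_s = (31/20)/(3/2) = 1.0333 s
robot in T_r: 1.5500·0.1000 = 0.1550 m
braking distance = 1.5500²/(2·1.5000) = 0.8008 m
human closes 0.0000·1.1333 = 0.0000 m
residual clearance needed = 0.1200+0.0150+0.0300 = 0.1650 m
sum ≈ 0.1550+0.8008+0.0000+0.1650 ≈ 1.1208 m = S ✓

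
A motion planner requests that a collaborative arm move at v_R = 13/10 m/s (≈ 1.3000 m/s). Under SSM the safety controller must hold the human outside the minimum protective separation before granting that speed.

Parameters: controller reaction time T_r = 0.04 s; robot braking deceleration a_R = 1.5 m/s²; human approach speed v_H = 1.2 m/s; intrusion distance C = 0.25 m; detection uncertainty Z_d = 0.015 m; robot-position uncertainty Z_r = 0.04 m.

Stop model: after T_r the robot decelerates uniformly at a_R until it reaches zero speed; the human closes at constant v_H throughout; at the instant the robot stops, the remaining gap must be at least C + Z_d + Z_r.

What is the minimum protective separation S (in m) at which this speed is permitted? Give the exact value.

T_s = v_R/a_R = (13/10)/(3/2) = 0.8667 s
reaction-phase robot travel = 1.3000·0.0400 = 0.0520 m
braking distance = 1.3000²/(2·1.5000) = 0.5633 m
human over T_r+T_s: 1.2000·(0.0400+0.8667) = 1.0880 m
margins: 0.2500+0.0150+0.0400 = 0.3050 m
S_min ≈ 0.0520+0.5633+1.0880+0.3050  ⇒  S_min = 241/120 m

S_min = 241/120 m = 2.0083 m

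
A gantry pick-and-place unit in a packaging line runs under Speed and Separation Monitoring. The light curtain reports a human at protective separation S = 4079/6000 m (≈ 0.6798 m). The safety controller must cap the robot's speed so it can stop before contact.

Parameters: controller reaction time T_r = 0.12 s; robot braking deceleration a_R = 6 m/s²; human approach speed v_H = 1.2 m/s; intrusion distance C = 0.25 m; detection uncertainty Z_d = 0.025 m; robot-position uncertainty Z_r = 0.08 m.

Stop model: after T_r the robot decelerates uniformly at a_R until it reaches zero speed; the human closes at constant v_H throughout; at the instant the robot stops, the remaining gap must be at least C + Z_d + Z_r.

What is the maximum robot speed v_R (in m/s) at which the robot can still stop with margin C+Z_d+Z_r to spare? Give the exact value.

quadratic (1/12)·v² + (8/25)·v + (-217/1200) = 0
  disc = (8/25)² − 4·(1/12)·(-217/1200) = 14641/90000 ; √disc = 121/300
  v_R = (−(8/25) + 121/300) / (2·(1/12)) = 1/2 m/s
check:
braking lasts T_s = (1/2)/6 = 0.0833 s
reaction-phase robot travel = 0.5000·0.1200 = 0.0600 m
robot under decel: 0.5000²/(2·6.0000) = 0.0208 m
human closes 1.2000·0.2033 = 0.2440 m
C+Z_d+Z_r = 0.2500+0.0250+0.0800 = 0.3550 m
sum ≈ 0.0600+0.0208+0.2440+0.3550 ≈ 0.6798 m = S ✓

v_R_max = 1/2 m/s = 0.5000 m/s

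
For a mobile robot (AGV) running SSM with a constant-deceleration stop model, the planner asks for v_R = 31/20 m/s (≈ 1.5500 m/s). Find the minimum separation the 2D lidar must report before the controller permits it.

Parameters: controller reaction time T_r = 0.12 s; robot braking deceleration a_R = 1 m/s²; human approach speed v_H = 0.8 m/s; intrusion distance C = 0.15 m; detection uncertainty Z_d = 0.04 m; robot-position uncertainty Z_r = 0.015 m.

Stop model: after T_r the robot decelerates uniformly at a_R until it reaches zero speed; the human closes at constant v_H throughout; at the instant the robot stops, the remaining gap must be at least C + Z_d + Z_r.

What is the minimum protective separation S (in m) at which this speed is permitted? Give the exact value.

braking lasts T_s = (31/20)/1 = 1.5500 s
reaction-phase robot travel = 1.5500·0.1200 = 0.1860 m
braking distance = 1.5500²/(2·1.0000) = 1.2012 m
person approaches 0.8000·(0.1200+1.5500) = 1.3360 m
residual clearance needed = 0.1500+0.0400+0.0150 = 0.2050 m
S_min ≈ 0.1860+1.2012+1.3360+0.2050  ⇒  S_min = 11713/4000 m

S_min = 11713/4000 m = 2.9282 m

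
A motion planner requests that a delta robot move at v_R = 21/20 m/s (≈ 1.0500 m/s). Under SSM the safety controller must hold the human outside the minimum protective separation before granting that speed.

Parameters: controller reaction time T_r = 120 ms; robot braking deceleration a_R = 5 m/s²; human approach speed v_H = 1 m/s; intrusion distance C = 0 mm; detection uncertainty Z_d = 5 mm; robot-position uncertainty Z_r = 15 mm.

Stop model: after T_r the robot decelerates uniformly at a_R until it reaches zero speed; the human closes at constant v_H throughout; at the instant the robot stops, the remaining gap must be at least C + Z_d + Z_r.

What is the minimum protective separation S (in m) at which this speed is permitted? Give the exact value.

T_s = v_R/a_R = (21/20)/5 = 0.2100 s
robot in T_r: 1.0500·0.1200 = 0.1260 m
braking distance = 1.0500²/(2·5.0000) = 0.1103 m
person approaches 1.0000·(0.1200+0.2100) = 0.3300 m
margins: 0.0000+0.0050+0.0150 = 0.0200 m
S_min ≈ 0.1260+0.1103+0.3300+0.0200  ⇒  S_min = 469/800 m

S_min = 469/800 m = 0.5863 m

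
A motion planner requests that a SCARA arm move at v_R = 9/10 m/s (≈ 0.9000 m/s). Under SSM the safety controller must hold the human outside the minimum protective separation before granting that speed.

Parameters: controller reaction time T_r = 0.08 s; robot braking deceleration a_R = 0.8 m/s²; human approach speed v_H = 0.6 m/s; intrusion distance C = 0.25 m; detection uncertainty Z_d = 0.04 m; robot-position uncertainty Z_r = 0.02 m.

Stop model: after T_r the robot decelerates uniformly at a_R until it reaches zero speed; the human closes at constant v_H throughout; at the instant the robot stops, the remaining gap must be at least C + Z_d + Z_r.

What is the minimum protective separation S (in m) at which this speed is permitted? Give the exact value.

stop time T_s = (9/10)/(4/5) = 1.1250 s
reaction-phase robot travel = 0.9000·0.0800 = 0.0720 m
robot covers 0.9000·1.1250 − ½·0.8000·1.1250² = 0.5062 m while stopping
person approaches 0.6000·(0.0800+1.1250) = 0.7230 m
C+Z_d+Z_r = 0.2500+0.0400+0.0200 = 0.3100 m
S_min ≈ 0.0720+0.5062+0.7230+0.3100  ⇒  S_min = 1289/800 m

S_min = 1289/800 m = 1.6113 m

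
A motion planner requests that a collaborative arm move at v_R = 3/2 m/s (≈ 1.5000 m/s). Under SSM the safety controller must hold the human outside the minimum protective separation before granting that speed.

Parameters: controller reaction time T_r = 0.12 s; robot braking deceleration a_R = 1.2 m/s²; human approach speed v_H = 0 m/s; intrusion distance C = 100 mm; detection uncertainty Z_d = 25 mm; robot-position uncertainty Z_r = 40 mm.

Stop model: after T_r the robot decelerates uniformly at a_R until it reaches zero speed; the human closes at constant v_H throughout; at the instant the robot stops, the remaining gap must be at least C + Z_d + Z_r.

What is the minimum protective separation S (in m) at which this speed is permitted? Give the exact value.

T_s = v_R/a_R = (3/2)/(6/5) = 1.2500 s
reaction-phase robot travel = 1.5000·0.1200 = 0.1800 m
braking distance = 1.5000²/(2·1.2000) = 0.9375 m
human closes 0.0000·1.3700 = 0.0000 m
residual clearance needed = 0.1000+0.0250+0.0400 = 0.1650 m
S_min ≈ 0.1800+0.9375+0.0000+0.1650  ⇒  S_min = 513/400 m

S_min = 513/400 m = 1.2825 m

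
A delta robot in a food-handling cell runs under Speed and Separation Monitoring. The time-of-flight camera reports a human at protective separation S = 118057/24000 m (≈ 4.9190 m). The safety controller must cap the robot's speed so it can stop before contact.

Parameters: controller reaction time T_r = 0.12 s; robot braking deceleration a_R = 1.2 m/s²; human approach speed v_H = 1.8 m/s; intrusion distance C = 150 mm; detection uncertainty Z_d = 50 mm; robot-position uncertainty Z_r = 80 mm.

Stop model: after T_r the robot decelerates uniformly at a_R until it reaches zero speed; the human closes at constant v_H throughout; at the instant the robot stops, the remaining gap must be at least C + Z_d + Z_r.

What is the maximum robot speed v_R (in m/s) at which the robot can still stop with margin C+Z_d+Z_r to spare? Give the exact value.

v_R_max = 37/20 m/s = 1.8500 m/s

collect terms ⇒ (5/12)·v_R² + (81/50)·v_R + (-106153/24000) = 0
  disc = (81/50)² − 4·(5/12)·(-106153/24000) = 3598609/360000 ; √disc = 1897/600
  v_R = (−(81/50) + 1897/600) / (2·(5/12)) = 37/20 m/s
check:
stop time T_s = (37/20)/(6/5) = 1.5417 s
robot covers v_R·T_r = 1.8500·0.1200 = 0.2220 m before braking
robot under decel: 1.8500²/(2·1.2000) = 1.4260 m
human over T_r+T_s: 1.8000·(0.1200+1.5417) = 2.9910 m
C+Z_d+Z_r = 0.1500+0.0500+0.0800 = 0.2800 m
sum ≈ 0.2220+1.4260+2.9910+0.2800 ≈ 4.9190 m = S ✓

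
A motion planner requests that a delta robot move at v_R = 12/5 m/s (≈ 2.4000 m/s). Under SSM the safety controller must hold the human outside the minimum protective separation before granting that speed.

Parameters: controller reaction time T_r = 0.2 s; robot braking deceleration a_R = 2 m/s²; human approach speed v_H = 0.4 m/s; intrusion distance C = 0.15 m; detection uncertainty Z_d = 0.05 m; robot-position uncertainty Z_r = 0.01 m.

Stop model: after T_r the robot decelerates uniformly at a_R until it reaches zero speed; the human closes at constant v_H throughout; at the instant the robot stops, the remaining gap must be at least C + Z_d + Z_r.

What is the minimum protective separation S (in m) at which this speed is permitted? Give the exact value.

S_min = 269/100 m = 2.6900 m

stop time T_s = (12/5)/2 = 1.2000 s
robot covers v_R·T_r = 2.4000·0.2000 = 0.4800 m before braking
braking distance = 2.4000²/(2·2.0000) = 1.4400 m
human closes 0.4000·1.4000 = 0.5600 m
margins: 0.1500+0.0500+0.0100 = 0.2100 m
S_min ≈ 0.4800+1.4400+0.5600+0.2100  ⇒  S_min = 269/100 m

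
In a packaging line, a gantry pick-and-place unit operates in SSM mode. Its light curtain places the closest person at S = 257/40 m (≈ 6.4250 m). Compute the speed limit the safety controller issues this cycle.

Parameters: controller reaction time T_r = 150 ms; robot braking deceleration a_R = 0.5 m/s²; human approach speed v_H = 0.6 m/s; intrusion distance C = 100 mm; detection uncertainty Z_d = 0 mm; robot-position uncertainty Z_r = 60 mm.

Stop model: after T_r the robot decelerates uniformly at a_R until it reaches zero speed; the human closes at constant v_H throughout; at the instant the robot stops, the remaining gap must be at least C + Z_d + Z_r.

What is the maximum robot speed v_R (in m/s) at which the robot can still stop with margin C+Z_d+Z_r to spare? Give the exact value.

v_R_max = 19/10 m/s = 1.9000 m/s

collect terms ⇒ (1)·v_R² + (27/20)·v_R + (-247/40) = 0
  disc = (27/20)² − 4·(1)·(-247/40) = 10609/400 ; √disc = 103/20
  v_R = (−(27/20) + 103/20) / (2·(1)) = 19/10 m/s
check:
stop time T_s = (19/10)/(1/2) = 3.8000 s
robot covers v_R·T_r = 1.9000·0.1500 = 0.2850 m before braking
braking distance = 1.9000²/(2·0.5000) = 3.6100 m
human over T_r+T_s: 0.6000·(0.1500+3.8000) = 2.3700 m
margins: 0.1000+0.0000+0.0600 = 0.1600 m
sum ≈ 0.2850+3.6100+2.3700+0.1600 ≈ 6.4250 m = S ✓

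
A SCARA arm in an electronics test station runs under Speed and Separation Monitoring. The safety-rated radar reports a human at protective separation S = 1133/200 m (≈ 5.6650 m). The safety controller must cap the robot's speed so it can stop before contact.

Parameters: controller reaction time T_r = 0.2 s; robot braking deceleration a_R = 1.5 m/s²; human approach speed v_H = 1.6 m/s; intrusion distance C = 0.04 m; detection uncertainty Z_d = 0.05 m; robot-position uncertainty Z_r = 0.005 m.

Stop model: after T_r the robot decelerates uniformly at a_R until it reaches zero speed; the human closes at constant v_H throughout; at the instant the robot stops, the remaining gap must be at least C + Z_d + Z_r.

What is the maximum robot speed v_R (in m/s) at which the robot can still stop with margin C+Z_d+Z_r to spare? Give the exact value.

quadratic (1/3)·v² + (19/15)·v + (-21/4) = 0
  disc = (19/15)² − 4·(1/3)·(-21/4) = 1936/225 ; √disc = 44/15
  v_R = (−(19/15) + 44/15) / (2·(1/3)) = 5/2 m/s
check:
stop time T_s = (5/2)/(3/2) = 1.6667 s
robot in T_r: 2.5000·0.2000 = 0.5000 m
robot covers 2.5000·1.6667 − ½·1.5000·1.6667² = 2.0833 m while stopping
human closes 1.6000·1.8667 = 2.9867 m
C+Z_d+Z_r = 0.0400+0.0500+0.0050 = 0.0950 m
sum ≈ 0.5000+2.0833+2.9867+0.0950 ≈ 5.6650 m = S ✓

v_R_max = 5/2 m/s = 2.5000 m/s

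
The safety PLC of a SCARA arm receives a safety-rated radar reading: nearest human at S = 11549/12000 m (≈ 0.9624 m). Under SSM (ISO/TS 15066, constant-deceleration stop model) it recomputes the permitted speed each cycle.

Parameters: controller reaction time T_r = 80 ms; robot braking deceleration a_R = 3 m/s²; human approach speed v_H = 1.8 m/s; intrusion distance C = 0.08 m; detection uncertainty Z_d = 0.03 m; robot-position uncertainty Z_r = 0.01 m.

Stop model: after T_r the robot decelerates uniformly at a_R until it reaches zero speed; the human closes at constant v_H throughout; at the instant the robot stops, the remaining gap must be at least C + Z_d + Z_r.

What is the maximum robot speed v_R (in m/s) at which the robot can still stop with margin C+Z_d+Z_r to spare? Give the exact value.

quadratic (1/6)·v² + (17/25)·v + (-8381/12000) = 0
  disc = (17/25)² − 4·(1/6)·(-8381/12000) = 83521/90000 ; √disc = 289/300
  v_R = (−(17/25) + 289/300) / (2·(1/6)) = 17/20 m/s
check:
braking lasts T_s = (17/20)/3 = 0.2833 s
robot covers v_R·T_r = 0.8500·0.0800 = 0.0680 m before braking
robot covers 0.8500·0.2833 − ½·3.0000·0.2833² = 0.1204 m while stopping
human closes 1.8000·0.3633 = 0.6540 m
residual clearance needed = 0.0800+0.0300+0.0100 = 0.1200 m
sum ≈ 0.0680+0.1204+0.6540+0.1200 ≈ 0.9624 m = S ✓

v_R_max = 17/20 m/s = 0.8500 m/s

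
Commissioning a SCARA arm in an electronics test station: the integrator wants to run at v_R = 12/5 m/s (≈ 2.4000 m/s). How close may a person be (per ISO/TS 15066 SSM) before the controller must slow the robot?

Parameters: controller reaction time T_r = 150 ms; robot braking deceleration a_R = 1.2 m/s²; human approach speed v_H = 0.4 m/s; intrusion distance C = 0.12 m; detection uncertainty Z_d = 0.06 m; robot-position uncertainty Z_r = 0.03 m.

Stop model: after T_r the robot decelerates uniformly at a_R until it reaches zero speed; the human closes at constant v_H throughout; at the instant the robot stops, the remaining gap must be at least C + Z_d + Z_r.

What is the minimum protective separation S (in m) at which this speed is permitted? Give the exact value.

braking lasts T_s = (12/5)/(6/5) = 2.0000 s
robot in T_r: 2.4000·0.1500 = 0.3600 m
braking distance = 2.4000²/(2·1.2000) = 2.4000 m
person approaches 0.4000·(0.1500+2.0000) = 0.8600 m
C+Z_d+Z_r = 0.1200+0.0600+0.0300 = 0.2100 m
S_min ≈ 0.3600+2.4000+0.8600+0.2100  ⇒  S_min = 383/100 m

S_min = 383/100 m = 3.8300 m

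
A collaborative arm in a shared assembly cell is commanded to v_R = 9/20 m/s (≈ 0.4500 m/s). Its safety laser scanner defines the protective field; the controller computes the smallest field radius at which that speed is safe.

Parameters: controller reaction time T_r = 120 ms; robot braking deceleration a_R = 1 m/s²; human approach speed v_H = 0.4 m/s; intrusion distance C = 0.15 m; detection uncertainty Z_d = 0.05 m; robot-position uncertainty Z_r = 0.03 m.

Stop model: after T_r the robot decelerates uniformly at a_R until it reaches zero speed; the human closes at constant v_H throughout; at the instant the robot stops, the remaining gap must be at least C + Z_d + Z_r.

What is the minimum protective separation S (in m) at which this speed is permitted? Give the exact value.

stop time T_s = (9/20)/1 = 0.4500 s
robot in T_r: 0.4500·0.1200 = 0.0540 m
robot covers 0.4500·0.4500 − ½·1.0000·0.4500² = 0.1013 m while stopping
person approaches 0.4000·(0.1200+0.4500) = 0.2280 m
margins: 0.1500+0.0500+0.0300 = 0.2300 m
S_min ≈ 0.0540+0.1013+0.2280+0.2300  ⇒  S_min = 2453/4000 m

S_min = 2453/4000 m = 0.6132 m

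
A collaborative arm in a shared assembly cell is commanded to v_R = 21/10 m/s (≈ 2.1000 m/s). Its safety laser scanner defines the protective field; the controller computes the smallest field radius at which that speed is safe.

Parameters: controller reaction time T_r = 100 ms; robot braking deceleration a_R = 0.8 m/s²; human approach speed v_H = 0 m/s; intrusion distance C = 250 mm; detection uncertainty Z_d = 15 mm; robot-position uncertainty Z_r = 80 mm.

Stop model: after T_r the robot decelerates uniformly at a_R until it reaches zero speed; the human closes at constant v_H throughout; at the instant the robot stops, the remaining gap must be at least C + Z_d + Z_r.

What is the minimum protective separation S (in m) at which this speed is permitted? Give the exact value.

braking lasts T_s = (21/10)/(4/5) = 2.6250 s
robot in T_r: 2.1000·0.1000 = 0.2100 m
robot covers 2.1000·2.6250 − ½·0.8000·2.6250² = 2.7563 m while stopping
person approaches 0.0000·(0.1000+2.6250) = 0.0000 m
margins: 0.2500+0.0150+0.0800 = 0.3450 m
S_min ≈ 0.2100+2.7563+0.0000+0.3450  ⇒  S_min = 2649/800 m

S_min = 2649/800 m = 3.3112 m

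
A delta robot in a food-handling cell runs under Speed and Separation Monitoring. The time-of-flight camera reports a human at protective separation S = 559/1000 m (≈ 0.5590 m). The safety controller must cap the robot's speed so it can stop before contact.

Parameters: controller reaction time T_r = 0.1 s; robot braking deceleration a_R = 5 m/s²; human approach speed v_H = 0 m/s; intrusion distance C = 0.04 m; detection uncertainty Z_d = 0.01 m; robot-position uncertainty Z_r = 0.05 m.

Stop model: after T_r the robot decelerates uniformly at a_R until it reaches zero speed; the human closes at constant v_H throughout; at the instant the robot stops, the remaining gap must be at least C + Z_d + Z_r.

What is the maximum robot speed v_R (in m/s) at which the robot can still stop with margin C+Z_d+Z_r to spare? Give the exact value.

quadratic (1/10)·v² + (1/10)·v + (-459/1000) = 0
  disc = (1/10)² − 4·(1/10)·(-459/1000) = 121/625 ; √disc = 11/25
  v_R = (−(1/10) + 11/25) / (2·(1/10)) = 17/10 m/s
check:
stop time T_s = (17/10)/5 = 0.3400 s
robot in T_r: 1.7000·0.1000 = 0.1700 m
robot under decel: 1.7000²/(2·5.0000) = 0.2890 m
person approaches 0.0000·(0.1000+0.3400) = 0.0000 m
C+Z_d+Z_r = 0.0400+0.0100+0.0500 = 0.1000 m
sum ≈ 0.1700+0.2890+0.0000+0.1000 ≈ 0.5590 m = S ✓

v_R_max = 17/10 m/s = 1.7000 m/s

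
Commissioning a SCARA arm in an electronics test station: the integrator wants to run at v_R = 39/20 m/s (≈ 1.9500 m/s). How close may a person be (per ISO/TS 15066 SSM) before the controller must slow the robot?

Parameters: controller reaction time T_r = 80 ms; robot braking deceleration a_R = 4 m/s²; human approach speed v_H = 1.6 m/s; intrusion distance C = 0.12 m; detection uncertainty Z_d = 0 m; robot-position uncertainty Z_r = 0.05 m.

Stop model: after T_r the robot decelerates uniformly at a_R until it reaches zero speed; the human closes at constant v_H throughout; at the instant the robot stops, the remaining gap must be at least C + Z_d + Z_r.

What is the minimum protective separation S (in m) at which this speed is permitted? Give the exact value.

T_s = v_R/a_R = (39/20)/4 = 0.4875 s
reaction-phase robot travel = 1.9500·0.0800 = 0.1560 m
robot under decel: 1.9500²/(2·4.0000) = 0.4753 m
human over T_r+T_s: 1.6000·(0.0800+0.4875) = 0.9080 m
residual clearance needed = 0.1200+0.0000+0.0500 = 0.1700 m
S_min ≈ 0.1560+0.4753+0.9080+0.1700  ⇒  S_min = 27349/16000 m

S_min = 27349/16000 m = 1.7093 m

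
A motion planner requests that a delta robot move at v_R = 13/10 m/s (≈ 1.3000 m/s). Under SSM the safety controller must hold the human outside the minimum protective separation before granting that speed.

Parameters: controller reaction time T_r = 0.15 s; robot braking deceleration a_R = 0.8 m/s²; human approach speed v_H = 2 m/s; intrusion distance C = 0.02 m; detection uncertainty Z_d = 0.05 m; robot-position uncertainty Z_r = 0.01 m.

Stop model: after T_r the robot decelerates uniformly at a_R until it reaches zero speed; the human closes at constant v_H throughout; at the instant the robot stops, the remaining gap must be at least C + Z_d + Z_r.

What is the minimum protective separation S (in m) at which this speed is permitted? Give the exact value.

S_min = 781/160 m = 4.8812 m

T_s = v_R/a_R = (13/10)/(4/5) = 1.6250 s
robot in T_r: 1.3000·0.1500 = 0.1950 m
braking distance = 1.3000²/(2·0.8000) = 1.0562 m
human closes 2.0000·1.7750 = 3.5500 m
margins: 0.0200+0.0500+0.0100 = 0.0800 m
S_min ≈ 0.1950+1.0562+3.5500+0.0800  ⇒  S_min = 781/160 m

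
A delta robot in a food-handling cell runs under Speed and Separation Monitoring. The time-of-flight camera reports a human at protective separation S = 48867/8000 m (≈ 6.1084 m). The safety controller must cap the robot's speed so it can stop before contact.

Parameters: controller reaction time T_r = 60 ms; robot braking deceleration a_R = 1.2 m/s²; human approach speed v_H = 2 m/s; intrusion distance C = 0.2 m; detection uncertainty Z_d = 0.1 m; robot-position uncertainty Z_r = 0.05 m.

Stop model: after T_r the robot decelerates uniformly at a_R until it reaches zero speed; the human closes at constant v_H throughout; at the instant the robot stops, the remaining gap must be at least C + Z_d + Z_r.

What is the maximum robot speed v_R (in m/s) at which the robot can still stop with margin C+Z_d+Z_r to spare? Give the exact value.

quadratic (5/12)·v² + (259/150)·v + (-45107/8000) = 0
  disc = (259/150)² − 4·(5/12)·(-45107/8000) = 4456321/360000 ; √disc = 2111/600
  v_R = (−(259/150) + 2111/600) / (2·(5/12)) = 43/20 m/s
check:
braking lasts T_s = (43/20)/(6/5) = 1.7917 s
robot covers v_R·T_r = 2.1500·0.0600 = 0.1290 m before braking
robot covers 2.1500·1.7917 − ½·1.2000·1.7917² = 1.9260 m while stopping
human closes 2.0000·1.8517 = 3.7033 m
margins: 0.2000+0.1000+0.0500 = 0.3500 m
sum ≈ 0.1290+1.9260+3.7033+0.3500 ≈ 6.1084 m = S ✓

v_R_max = 43/20 m/s = 2.1500 m/s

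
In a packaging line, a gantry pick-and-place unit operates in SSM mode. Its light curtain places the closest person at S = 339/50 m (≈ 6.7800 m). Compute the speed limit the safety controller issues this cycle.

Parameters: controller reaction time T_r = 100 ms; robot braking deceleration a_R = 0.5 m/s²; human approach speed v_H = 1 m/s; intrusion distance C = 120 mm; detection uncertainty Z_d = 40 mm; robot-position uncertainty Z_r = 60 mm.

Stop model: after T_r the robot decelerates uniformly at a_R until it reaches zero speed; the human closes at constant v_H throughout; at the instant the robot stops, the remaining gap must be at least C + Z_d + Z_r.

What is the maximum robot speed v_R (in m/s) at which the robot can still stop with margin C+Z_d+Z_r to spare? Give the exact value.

at the boundary: (1)·v² + (21/10)·v + (-323/50) = 0
  disc = (21/10)² − 4·(1)·(-323/50) = 121/4 ; √disc = 11/2
  v_R = (−(21/10) + 11/2) / (2·(1)) = 17/10 m/s
check:
T_s = v_R/a_R = (17/10)/(1/2) = 3.4000 s
robot covers v_R·T_r = 1.7000·0.1000 = 0.1700 m before braking
robot covers 1.7000·3.4000 − ½·0.5000·3.4000² = 2.8900 m while stopping
human closes 1.0000·3.5000 = 3.5000 m
margins: 0.1200+0.0400+0.0600 = 0.2200 m
sum ≈ 0.1700+2.8900+3.5000+0.2200 ≈ 6.7800 m = S ✓

v_R_max = 17/10 m/s = 1.7000 m/s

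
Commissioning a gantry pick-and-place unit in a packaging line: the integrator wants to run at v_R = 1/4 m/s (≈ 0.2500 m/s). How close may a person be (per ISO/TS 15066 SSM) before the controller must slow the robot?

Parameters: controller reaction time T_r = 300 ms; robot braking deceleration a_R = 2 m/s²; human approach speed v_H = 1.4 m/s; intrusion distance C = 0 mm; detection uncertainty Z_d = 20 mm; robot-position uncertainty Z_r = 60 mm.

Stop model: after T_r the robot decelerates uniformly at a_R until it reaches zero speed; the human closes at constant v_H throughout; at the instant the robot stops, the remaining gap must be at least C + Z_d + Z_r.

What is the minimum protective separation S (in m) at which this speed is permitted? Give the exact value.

S_min = 49/64 m = 0.7656 m

T_s = v_R/a_R = (1/4)/2 = 0.1250 s
reaction-phase robot travel = 0.2500·0.3000 = 0.0750 m
robot covers 0.2500·0.1250 − ½·2.0000·0.1250² = 0.0156 m while stopping
human over T_r+T_s: 1.4000·(0.3000+0.1250) = 0.5950 m
residual clearance needed = 0.0000+0.0200+0.0600 = 0.0800 m
S_min ≈ 0.0750+0.0156+0.5950+0.0800  ⇒  S_min = 49/64 m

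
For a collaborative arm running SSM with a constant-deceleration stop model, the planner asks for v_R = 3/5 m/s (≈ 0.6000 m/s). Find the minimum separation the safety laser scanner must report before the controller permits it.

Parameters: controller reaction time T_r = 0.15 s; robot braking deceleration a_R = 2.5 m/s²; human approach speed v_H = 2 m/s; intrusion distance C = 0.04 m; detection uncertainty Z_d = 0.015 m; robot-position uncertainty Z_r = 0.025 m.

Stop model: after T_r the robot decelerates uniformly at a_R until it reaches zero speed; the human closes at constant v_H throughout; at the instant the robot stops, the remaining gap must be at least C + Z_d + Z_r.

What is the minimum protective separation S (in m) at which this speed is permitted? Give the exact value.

stop time T_s = (3/5)/(5/2) = 0.2400 s
reaction-phase robot travel = 0.6000·0.1500 = 0.0900 m
robot covers 0.6000·0.2400 − ½·2.5000·0.2400² = 0.0720 m while stopping
human closes 2.0000·0.3900 = 0.7800 m
residual clearance needed = 0.0400+0.0150+0.0250 = 0.0800 m
S_min ≈ 0.0900+0.0720+0.7800+0.0800  ⇒  S_min = 511/500 m

S_min = 511/500 m = 1.0220 m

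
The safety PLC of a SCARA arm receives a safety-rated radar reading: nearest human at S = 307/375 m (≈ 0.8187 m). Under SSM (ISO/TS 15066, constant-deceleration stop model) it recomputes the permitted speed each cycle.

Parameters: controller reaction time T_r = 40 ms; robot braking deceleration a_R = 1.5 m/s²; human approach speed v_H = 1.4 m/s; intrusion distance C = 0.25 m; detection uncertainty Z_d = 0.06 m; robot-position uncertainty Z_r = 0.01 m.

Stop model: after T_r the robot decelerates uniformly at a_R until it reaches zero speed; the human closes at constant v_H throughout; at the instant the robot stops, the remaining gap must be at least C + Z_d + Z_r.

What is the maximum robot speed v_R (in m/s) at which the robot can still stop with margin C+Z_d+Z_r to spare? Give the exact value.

collect terms ⇒ (1/3)·v_R² + (73/75)·v_R + (-166/375) = 0
  disc = (73/75)² − 4·(1/3)·(-166/375) = 961/625 ; √disc = 31/25
  v_R = (−(73/75) + 31/25) / (2·(1/3)) = 2/5 m/s
check:
T_s = v_R/a_R = (2/5)/(3/2) = 0.2667 s
robot in T_r: 0.4000·0.0400 = 0.0160 m
robot covers 0.4000·0.2667 − ½·1.5000·0.2667² = 0.0533 m while stopping
human over T_r+T_s: 1.4000·(0.0400+0.2667) = 0.4293 m
C+Z_d+Z_r = 0.2500+0.0600+0.0100 = 0.3200 m
sum ≈ 0.0160+0.0533+0.4293+0.3200 ≈ 0.8187 m = S ✓

v_R_max = 2/5 m/s = 0.4000 m/s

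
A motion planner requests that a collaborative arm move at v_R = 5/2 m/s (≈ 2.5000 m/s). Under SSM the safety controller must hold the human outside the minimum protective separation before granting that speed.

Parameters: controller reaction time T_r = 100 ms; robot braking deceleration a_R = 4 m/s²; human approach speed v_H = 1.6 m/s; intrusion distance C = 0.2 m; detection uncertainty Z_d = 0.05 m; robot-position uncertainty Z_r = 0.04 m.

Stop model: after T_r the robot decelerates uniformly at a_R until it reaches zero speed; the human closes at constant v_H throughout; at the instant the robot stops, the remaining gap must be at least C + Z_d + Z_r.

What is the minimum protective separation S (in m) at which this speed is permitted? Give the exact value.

S_min = 397/160 m = 2.4813 m

T_s = v_R/a_R = (5/2)/4 = 0.6250 s
robot covers v_R·T_r = 2.5000·0.1000 = 0.2500 m before braking
braking distance = 2.5000²/(2·4.0000) = 0.7812 m
human closes 1.6000·0.7250 = 1.1600 m
residual clearance needed = 0.2000+0.0500+0.0400 = 0.2900 m
S_min ≈ 0.2500+0.7812+1.1600+0.2900  ⇒  S_min = 397/160 m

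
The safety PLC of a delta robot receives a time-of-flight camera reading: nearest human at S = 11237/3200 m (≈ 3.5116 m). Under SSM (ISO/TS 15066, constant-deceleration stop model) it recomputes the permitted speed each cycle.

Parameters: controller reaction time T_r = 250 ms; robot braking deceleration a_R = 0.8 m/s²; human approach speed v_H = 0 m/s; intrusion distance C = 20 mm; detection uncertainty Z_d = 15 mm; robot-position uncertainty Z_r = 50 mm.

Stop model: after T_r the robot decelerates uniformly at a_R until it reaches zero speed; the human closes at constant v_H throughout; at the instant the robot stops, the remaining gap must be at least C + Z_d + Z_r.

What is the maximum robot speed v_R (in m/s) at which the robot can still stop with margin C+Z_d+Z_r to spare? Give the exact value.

v_R_max = 43/20 m/s = 2.1500 m/s

collect terms ⇒ (5/8)·v_R² + (1/4)·v_R + (-2193/640) = 0
  disc = (1/4)² − 4·(5/8)·(-2193/640) = 2209/256 ; √disc = 47/16
  v_R = (−(1/4) + 47/16) / (2·(5/8)) = 43/20 m/s
check:
T_s = v_R/a_R = (43/20)/(4/5) = 2.6875 s
robot covers v_R·T_r = 2.1500·0.2500 = 0.5375 m before braking
robot covers 2.1500·2.6875 − ½·0.8000·2.6875² = 2.8891 m while stopping
human closes 0.0000·2.9375 = 0.0000 m
residual clearance needed = 0.0200+0.0150+0.0500 = 0.0850 m
sum ≈ 0.5375+2.8891+0.0000+0.0850 ≈ 3.5116 m = S ✓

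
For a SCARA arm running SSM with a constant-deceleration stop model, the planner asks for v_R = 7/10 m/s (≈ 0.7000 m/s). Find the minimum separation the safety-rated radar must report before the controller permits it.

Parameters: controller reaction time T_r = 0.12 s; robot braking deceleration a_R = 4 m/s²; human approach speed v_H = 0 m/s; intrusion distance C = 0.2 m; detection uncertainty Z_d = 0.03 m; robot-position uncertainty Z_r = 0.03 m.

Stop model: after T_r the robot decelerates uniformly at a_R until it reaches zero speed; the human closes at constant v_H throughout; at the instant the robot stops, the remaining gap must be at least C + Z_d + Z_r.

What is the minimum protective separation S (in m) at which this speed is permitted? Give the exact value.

S_min = 1621/4000 m = 0.4052 m

braking lasts T_s = (7/10)/4 = 0.1750 s
robot in T_r: 0.7000·0.1200 = 0.0840 m
robot under decel: 0.7000²/(2·4.0000) = 0.0612 m
human over T_r+T_s: 0.0000·(0.1200+0.1750) = 0.0000 m
C+Z_d+Z_r = 0.2000+0.0300+0.0300 = 0.2600 m
S_min ≈ 0.0840+0.0612+0.0000+0.2600  ⇒  S_min = 1621/4000 m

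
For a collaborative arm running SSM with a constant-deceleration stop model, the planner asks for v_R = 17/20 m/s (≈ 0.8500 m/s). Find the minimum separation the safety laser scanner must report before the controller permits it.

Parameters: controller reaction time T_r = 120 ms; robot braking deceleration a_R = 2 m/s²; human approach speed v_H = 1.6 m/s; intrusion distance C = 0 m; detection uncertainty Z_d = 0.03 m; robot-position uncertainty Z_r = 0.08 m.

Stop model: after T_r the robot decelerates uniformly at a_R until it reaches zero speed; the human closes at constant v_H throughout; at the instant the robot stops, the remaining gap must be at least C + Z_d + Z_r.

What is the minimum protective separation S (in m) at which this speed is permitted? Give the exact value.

S_min = 10117/8000 m = 1.2646 m

braking lasts T_s = (17/20)/2 = 0.4250 s
reaction-phase robot travel = 0.8500·0.1200 = 0.1020 m
braking distance = 0.8500²/(2·2.0000) = 0.1806 m
human over T_r+T_s: 1.6000·(0.1200+0.4250) = 0.8720 m
residual clearance needed = 0.0000+0.0300+0.0800 = 0.1100 m
S_min ≈ 0.1020+0.1806+0.8720+0.1100  ⇒  S_min = 10117/8000 m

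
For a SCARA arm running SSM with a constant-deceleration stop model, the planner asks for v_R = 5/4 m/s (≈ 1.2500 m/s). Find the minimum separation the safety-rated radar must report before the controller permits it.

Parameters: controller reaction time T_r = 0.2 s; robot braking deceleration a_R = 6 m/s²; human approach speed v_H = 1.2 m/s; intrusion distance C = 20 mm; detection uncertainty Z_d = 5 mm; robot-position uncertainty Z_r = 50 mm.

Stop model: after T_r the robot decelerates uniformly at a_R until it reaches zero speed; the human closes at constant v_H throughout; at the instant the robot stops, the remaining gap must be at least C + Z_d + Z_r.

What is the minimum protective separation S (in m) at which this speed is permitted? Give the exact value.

S_min = 4537/4800 m = 0.9452 m

stop time T_s = (5/4)/6 = 0.2083 s
robot in T_r: 1.2500·0.2000 = 0.2500 m
robot under decel: 1.2500²/(2·6.0000) = 0.1302 m
human over T_r+T_s: 1.2000·(0.2000+0.2083) = 0.4900 m
C+Z_d+Z_r = 0.0200+0.0050+0.0500 = 0.0750 m
S_min ≈ 0.2500+0.1302+0.4900+0.0750  ⇒  S_min = 4537/4800 m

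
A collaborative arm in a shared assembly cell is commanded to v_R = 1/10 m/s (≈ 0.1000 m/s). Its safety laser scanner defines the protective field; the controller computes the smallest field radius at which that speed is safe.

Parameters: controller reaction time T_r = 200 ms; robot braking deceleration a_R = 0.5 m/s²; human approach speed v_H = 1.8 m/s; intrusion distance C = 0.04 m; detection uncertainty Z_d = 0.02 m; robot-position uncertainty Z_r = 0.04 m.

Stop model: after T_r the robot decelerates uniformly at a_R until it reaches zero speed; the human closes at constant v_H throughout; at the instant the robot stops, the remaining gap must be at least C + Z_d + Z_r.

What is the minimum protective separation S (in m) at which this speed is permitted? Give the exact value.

T_s = v_R/a_R = (1/10)/(1/2) = 0.2000 s
robot in T_r: 0.1000·0.2000 = 0.0200 m
robot covers 0.1000·0.2000 − ½·0.5000·0.2000² = 0.0100 m while stopping
human closes 1.8000·0.4000 = 0.7200 m
C+Z_d+Z_r = 0.0400+0.0200+0.0400 = 0.1000 m
S_min ≈ 0.0200+0.0100+0.7200+0.1000  ⇒  S_min = 17/20 m

S_min = 17/20 m = 0.8500 m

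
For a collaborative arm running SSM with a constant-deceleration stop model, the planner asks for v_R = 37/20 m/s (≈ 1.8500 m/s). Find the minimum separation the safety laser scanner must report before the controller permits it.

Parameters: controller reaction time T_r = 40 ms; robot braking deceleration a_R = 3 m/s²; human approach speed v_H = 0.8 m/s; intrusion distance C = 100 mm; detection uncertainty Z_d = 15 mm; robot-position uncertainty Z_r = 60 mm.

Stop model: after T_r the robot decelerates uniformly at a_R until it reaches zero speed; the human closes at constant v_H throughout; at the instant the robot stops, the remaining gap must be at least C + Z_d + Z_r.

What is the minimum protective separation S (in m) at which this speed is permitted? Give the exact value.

S_min = 5379/4000 m = 1.3447 m

stop time T_s = (37/20)/3 = 0.6167 s
reaction-phase robot travel = 1.8500·0.0400 = 0.0740 m
robot covers 1.8500·0.6167 − ½·3.0000·0.6167² = 0.5704 m while stopping
person approaches 0.8000·(0.0400+0.6167) = 0.5253 m
residual clearance needed = 0.1000+0.0150+0.0600 = 0.1750 m
S_min ≈ 0.0740+0.5704+0.5253+0.1750  ⇒  S_min = 5379/4000 m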